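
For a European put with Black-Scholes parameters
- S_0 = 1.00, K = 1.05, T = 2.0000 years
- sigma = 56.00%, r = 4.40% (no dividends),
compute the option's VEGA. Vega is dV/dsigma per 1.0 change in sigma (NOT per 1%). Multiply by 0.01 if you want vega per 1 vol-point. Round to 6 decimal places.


Answer: Vega = 0.510893

Derivation:
d1 = 0.4454896918; d2 = -0.3464699032
phi(d1) = 0.3612557705; exp(-qT) = 1.0000000000; exp(-rT) = 0.9157608767
Vega = S * exp(-qT) * phi(d1) * sqrt(T) = 1.0000 * 1.0000000000 * 0.3612557705 * 1.4142135624 = 0.510893


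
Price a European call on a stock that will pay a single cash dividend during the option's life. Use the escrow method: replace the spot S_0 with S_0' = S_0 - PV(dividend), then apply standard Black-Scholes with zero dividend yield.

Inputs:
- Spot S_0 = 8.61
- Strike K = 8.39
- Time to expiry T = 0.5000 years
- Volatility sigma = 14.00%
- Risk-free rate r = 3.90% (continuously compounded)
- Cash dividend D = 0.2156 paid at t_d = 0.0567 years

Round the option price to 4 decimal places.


Answer: Price = 0.4183

Derivation:
PV(D) = D * exp(-r * t_d) = 0.2156 * 0.99779114 = 0.21512377
S_0' = S_0 - PV(D) = 8.6100 - 0.21512377 = 8.39487623
d1 = (ln(S_0'/K) + (r + sigma^2/2)*T) / (sigma*sqrt(T)) = 0.25234648
d2 = d1 - sigma*sqrt(T) = 0.15335153
exp(-rT) = 0.98068890
N(d1) = 0.59961337; N(d2) = 0.56093947
C = S_0' * N(d1) - K * exp(-rT) * N(d2) = 8.39487623 * 0.59961337 - 8.3900 * 0.98068890 * 0.56093947 = 0.4183


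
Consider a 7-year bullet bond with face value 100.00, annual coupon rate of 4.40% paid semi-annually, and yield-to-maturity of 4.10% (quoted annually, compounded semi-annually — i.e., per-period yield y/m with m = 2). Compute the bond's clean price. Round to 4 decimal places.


Answer: Price = 101.8096

Derivation:
Coupon per period c = face * coupon_rate / m = 2.200000
Periods per year m = 2; per-period yield y/m = 0.020500
Number of cashflows N = 14
Cashflows (t years, CF_t, discount factor 1/(1+y/m)^(m*t), PV):
  t = 0.5000: CF_t = 2.200000, DF = 0.979912, PV = 2.155806
  t = 1.0000: CF_t = 2.200000, DF = 0.960227, PV = 2.112500
  t = 1.5000: CF_t = 2.200000, DF = 0.940938, PV = 2.070063
  t = 2.0000: CF_t = 2.200000, DF = 0.922036, PV = 2.028480
  t = 2.5000: CF_t = 2.200000, DF = 0.903514, PV = 1.987731
  t = 3.0000: CF_t = 2.200000, DF = 0.885364, PV = 1.947801
  t = 3.5000: CF_t = 2.200000, DF = 0.867579, PV = 1.908673
  t = 4.0000: CF_t = 2.200000, DF = 0.850151, PV = 1.870332
  t = 4.5000: CF_t = 2.200000, DF = 0.833073, PV = 1.832760
  t = 5.0000: CF_t = 2.200000, DF = 0.816338, PV = 1.795943
  t = 5.5000: CF_t = 2.200000, DF = 0.799939, PV = 1.759866
  t = 6.0000: CF_t = 2.200000, DF = 0.783870, PV = 1.724513
  t = 6.5000: CF_t = 2.200000, DF = 0.768123, PV = 1.689871
  t = 7.0000: CF_t = 102.200000, DF = 0.752693, PV = 76.925224
Price P = sum_t PV_t = 101.809563


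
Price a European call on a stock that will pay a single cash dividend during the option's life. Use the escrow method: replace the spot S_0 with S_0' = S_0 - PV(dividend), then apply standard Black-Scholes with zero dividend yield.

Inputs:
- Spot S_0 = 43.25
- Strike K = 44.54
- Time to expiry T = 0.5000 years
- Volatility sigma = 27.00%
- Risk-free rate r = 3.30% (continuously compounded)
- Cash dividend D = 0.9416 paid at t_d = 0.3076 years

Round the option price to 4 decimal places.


PV(D) = D * exp(-r * t_d) = 0.9416 * 0.98990055 = 0.93209035
S_0' = S_0 - PV(D) = 43.2500 - 0.93209035 = 42.31790965
d1 = (ln(S_0'/K) + (r + sigma^2/2)*T) / (sigma*sqrt(T)) = -0.08617416
d2 = d1 - sigma*sqrt(T) = -0.27709299
exp(-rT) = 0.98363538
N(d1) = 0.46566399; N(d2) = 0.39085435
C = S_0' * N(d1) - K * exp(-rT) * N(d2) = 42.31790965 * 0.46566399 - 44.5400 * 0.98363538 * 0.39085435 = 2.5822

Answer: Price = 2.5822


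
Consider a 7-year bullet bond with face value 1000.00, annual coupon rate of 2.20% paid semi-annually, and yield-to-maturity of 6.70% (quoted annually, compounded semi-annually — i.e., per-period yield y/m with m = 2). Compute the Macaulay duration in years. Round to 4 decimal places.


Answer: Macaulay duration = 6.4324 years

Derivation:
Coupon per period c = face * coupon_rate / m = 11.000000
Periods per year m = 2; per-period yield y/m = 0.033500
Number of cashflows N = 14
Cashflows (t years, CF_t, discount factor 1/(1+y/m)^(m*t), PV):
  t = 0.5000: CF_t = 11.000000, DF = 0.967586, PV = 10.643445
  t = 1.0000: CF_t = 11.000000, DF = 0.936222, PV = 10.298447
  t = 1.5000: CF_t = 11.000000, DF = 0.905876, PV = 9.964631
  t = 2.0000: CF_t = 11.000000, DF = 0.876512, PV = 9.641637
  t = 2.5000: CF_t = 11.000000, DF = 0.848101, PV = 9.329111
  t = 3.0000: CF_t = 11.000000, DF = 0.820611, PV = 9.026716
  t = 3.5000: CF_t = 11.000000, DF = 0.794011, PV = 8.734123
  t = 4.0000: CF_t = 11.000000, DF = 0.768274, PV = 8.451014
  t = 4.5000: CF_t = 11.000000, DF = 0.743371, PV = 8.177082
  t = 5.0000: CF_t = 11.000000, DF = 0.719275, PV = 7.912029
  t = 5.5000: CF_t = 11.000000, DF = 0.695961, PV = 7.655568
  t = 6.0000: CF_t = 11.000000, DF = 0.673402, PV = 7.407419
  t = 6.5000: CF_t = 11.000000, DF = 0.651574, PV = 7.167314
  t = 7.0000: CF_t = 1011.000000, DF = 0.630454, PV = 637.388791
Price P = sum_t PV_t = 751.797328
Macaulay numerator sum_t t * PV_t:
  t * PV_t at t = 0.5000: 5.321722
  t * PV_t at t = 1.0000: 10.298447
  t * PV_t at t = 1.5000: 14.946947
  t * PV_t at t = 2.0000: 19.283273
  t * PV_t at t = 2.5000: 23.322779
  t * PV_t at t = 3.0000: 27.080149
  t * PV_t at t = 3.5000: 30.569432
  t * PV_t at t = 4.0000: 33.804057
  t * PV_t at t = 4.5000: 36.796869
  t * PV_t at t = 5.0000: 39.560145
  t * PV_t at t = 5.5000: 42.105622
  t * PV_t at t = 6.0000: 44.444514
  t * PV_t at t = 6.5000: 46.587541
  t * PV_t at t = 7.0000: 4461.721540
Macaulay duration D = (sum_t t * PV_t) / P = 4835.843038 / 751.797328 = 6.432376


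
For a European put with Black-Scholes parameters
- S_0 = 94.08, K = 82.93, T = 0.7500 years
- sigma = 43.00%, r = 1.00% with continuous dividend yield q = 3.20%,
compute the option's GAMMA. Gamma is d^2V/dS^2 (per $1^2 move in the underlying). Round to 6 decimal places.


Answer: Gamma = 0.009904

Derivation:
d1 = 0.4806403549; d2 = 0.1082494313
phi(d1) = 0.3554231923; exp(-qT) = 0.9762857098; exp(-rT) = 0.9925280548
Gamma = exp(-qT) * phi(d1) / (S * sigma * sqrt(T)) = 0.9762857098 * 0.3554231923 / (94.0800 * 0.4300 * 0.8660254038) = 0.009904


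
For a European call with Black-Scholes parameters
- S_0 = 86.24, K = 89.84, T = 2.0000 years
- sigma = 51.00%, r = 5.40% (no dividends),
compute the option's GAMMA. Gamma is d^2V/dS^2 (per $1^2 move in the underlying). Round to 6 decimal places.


d1 = 0.4536627912; d2 = -0.2675861256
phi(d1) = 0.3599307968; exp(-qT) = 1.0000000000; exp(-rT) = 0.8976275964
Gamma = exp(-qT) * phi(d1) / (S * sigma * sqrt(T)) = 1.0000000000 * 0.3599307968 / (86.2400 * 0.5100 * 1.4142135624) = 0.005787

Answer: Gamma = 0.005787


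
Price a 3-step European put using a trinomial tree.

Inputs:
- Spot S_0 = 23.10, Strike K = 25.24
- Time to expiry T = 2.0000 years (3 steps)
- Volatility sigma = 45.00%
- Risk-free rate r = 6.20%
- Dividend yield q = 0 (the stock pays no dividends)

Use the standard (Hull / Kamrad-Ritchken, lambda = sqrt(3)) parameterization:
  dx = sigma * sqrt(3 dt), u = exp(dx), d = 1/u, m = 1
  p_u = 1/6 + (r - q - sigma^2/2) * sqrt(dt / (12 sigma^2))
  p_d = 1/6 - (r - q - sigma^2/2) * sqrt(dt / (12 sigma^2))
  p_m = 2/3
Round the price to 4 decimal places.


Answer: Price = V(0,0) = 5.1028

Derivation:
dt = T/N = 0.666667; dx = sigma*sqrt(3*dt) = 0.636396
u = exp(dx) = 1.889658; d = 1/u = 0.529196
p_u = 0.146108, p_m = 0.666667, p_d = 0.187225
Discount per step: exp(-r*dt) = 0.959509
Stock lattice S(k, j) with j the centered position index:
  k=0: S(0,+0) = 23.1000
  k=1: S(1,-1) = 12.2244; S(1,+0) = 23.1000; S(1,+1) = 43.6511
  k=2: S(2,-2) = 6.4691; S(2,-1) = 12.2244; S(2,+0) = 23.1000; S(2,+1) = 43.6511; S(2,+2) = 82.4857
  k=3: S(3,-3) = 3.4234; S(3,-2) = 6.4691; S(3,-1) = 12.2244; S(3,+0) = 23.1000; S(3,+1) = 43.6511; S(3,+2) = 82.4857; S(3,+3) = 155.8698
Terminal payoffs V(N, j) = max(K - S_T, 0):
  V(3,-3) = 21.816565; V(3,-2) = 18.770878; V(3,-1) = 13.015569; V(3,+0) = 2.140000; V(3,+1) = 0.000000; V(3,+2) = 0.000000; V(3,+3) = 0.000000
Backward induction: V(k, j) = exp(-r*dt) * [p_u * V(k+1, j+1) + p_m * V(k+1, j) + p_d * V(k+1, j-1)]
  V(2,-2) = exp(-r*dt) * [p_u*13.015569 + p_m*18.770878 + p_d*21.816565] = 17.751122
  V(2,-1) = exp(-r*dt) * [p_u*2.140000 + p_m*13.015569 + p_d*18.770878] = 11.997797
  V(2,+0) = exp(-r*dt) * [p_u*0.000000 + p_m*2.140000 + p_d*13.015569] = 3.707072
  V(2,+1) = exp(-r*dt) * [p_u*0.000000 + p_m*0.000000 + p_d*2.140000] = 0.384439
  V(2,+2) = exp(-r*dt) * [p_u*0.000000 + p_m*0.000000 + p_d*0.000000] = 0.000000
  V(1,-1) = exp(-r*dt) * [p_u*3.707072 + p_m*11.997797 + p_d*17.751122] = 11.383254
  V(1,+0) = exp(-r*dt) * [p_u*0.384439 + p_m*3.707072 + p_d*11.997797] = 4.580544
  V(1,+1) = exp(-r*dt) * [p_u*0.000000 + p_m*0.384439 + p_d*3.707072] = 0.911869
  V(0,+0) = exp(-r*dt) * [p_u*0.911869 + p_m*4.580544 + p_d*11.383254] = 5.102823


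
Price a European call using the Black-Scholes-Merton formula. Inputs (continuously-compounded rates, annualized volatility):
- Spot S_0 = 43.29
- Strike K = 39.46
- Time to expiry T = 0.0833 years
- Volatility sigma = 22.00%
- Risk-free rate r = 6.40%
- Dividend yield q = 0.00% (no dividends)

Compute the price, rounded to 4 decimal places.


d1 = (ln(S/K) + (r - q + 0.5*sigma^2) * T) / (sigma * sqrt(T)) = 1.57461090
d2 = d1 - sigma * sqrt(T) = 1.51111508
exp(-rT) = 0.99468299; exp(-qT) = 1.00000000
C = S_0 * exp(-qT) * N(d1) - K * exp(-rT) * N(d2)
N(d1) = 0.94232686; N(d2) = 0.93462043
C = 43.2900 * 1.00000000 * 0.94232686 - 39.4600 * 0.99468299 * 0.93462043 = 4.1093

Answer: Price = 4.1093


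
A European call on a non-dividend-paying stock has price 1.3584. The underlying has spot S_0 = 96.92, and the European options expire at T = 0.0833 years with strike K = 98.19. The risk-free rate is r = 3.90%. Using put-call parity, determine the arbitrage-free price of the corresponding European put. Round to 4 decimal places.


Answer: Put price = 2.3099

Derivation:
Put-call parity: C - P = S_0 * exp(-qT) - K * exp(-rT).
S_0 * exp(-qT) = 96.9200 * 1.00000000 = 96.92000000
K * exp(-rT) = 98.1900 * 0.99675657 = 97.87152774
P = C - S*exp(-qT) + K*exp(-rT)
P = 1.3584 - 96.92000000 + 97.87152774 = 2.3099


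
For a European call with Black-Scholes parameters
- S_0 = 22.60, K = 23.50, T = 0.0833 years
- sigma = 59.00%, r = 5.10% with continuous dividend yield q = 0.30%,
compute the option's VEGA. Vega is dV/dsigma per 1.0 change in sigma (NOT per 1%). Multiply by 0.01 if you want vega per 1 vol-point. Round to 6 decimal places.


d1 = -0.1207025804; d2 = -0.2909868428
phi(d1) = 0.3960467221; exp(-qT) = 0.9997501312; exp(-rT) = 0.9957607113
Vega = S * exp(-qT) * phi(d1) * sqrt(T) = 22.6000 * 0.9997501312 * 0.3960467221 * 0.2886173938 = 2.582669

Answer: Vega = 2.582669


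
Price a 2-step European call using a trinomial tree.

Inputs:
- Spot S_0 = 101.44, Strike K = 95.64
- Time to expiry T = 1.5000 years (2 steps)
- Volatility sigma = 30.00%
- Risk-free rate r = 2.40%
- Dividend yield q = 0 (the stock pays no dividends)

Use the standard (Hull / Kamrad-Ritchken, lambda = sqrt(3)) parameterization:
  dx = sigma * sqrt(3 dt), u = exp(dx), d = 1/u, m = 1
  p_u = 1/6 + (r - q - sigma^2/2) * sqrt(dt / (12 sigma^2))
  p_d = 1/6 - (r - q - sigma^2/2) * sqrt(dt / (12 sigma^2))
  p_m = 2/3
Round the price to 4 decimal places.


dt = T/N = 0.750000; dx = sigma*sqrt(3*dt) = 0.450000
u = exp(dx) = 1.568312; d = 1/u = 0.637628
p_u = 0.149167, p_m = 0.666667, p_d = 0.184167
Discount per step: exp(-r*dt) = 0.982161
Stock lattice S(k, j) with j the centered position index:
  k=0: S(0,+0) = 101.4400
  k=1: S(1,-1) = 64.6810; S(1,+0) = 101.4400; S(1,+1) = 159.0896
  k=2: S(2,-2) = 41.2424; S(2,-1) = 64.6810; S(2,+0) = 101.4400; S(2,+1) = 159.0896; S(2,+2) = 249.5021
Terminal payoffs V(N, j) = max(S_T - K, 0):
  V(2,-2) = 0.000000; V(2,-1) = 0.000000; V(2,+0) = 5.800000; V(2,+1) = 63.449588; V(2,+2) = 153.862140
Backward induction: V(k, j) = exp(-r*dt) * [p_u * V(k+1, j+1) + p_m * V(k+1, j) + p_d * V(k+1, j-1)]
  V(1,-1) = exp(-r*dt) * [p_u*5.800000 + p_m*0.000000 + p_d*0.000000] = 0.849733
  V(1,+0) = exp(-r*dt) * [p_u*63.449588 + p_m*5.800000 + p_d*0.000000] = 13.093415
  V(1,+1) = exp(-r*dt) * [p_u*153.862140 + p_m*63.449588 + p_d*5.800000] = 65.135932
  V(0,+0) = exp(-r*dt) * [p_u*65.135932 + p_m*13.093415 + p_d*0.849733] = 18.269713

Answer: Price = V(0,0) = 18.2697


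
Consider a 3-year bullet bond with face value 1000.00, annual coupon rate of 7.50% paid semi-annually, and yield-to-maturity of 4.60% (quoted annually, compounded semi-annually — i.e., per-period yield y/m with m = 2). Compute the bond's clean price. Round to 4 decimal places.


Answer: Price = 1080.4048

Derivation:
Coupon per period c = face * coupon_rate / m = 37.500000
Periods per year m = 2; per-period yield y/m = 0.023000
Number of cashflows N = 6
Cashflows (t years, CF_t, discount factor 1/(1+y/m)^(m*t), PV):
  t = 0.5000: CF_t = 37.500000, DF = 0.977517, PV = 36.656891
  t = 1.0000: CF_t = 37.500000, DF = 0.955540, PV = 35.832739
  t = 1.5000: CF_t = 37.500000, DF = 0.934056, PV = 35.027115
  t = 2.0000: CF_t = 37.500000, DF = 0.913056, PV = 34.239604
  t = 2.5000: CF_t = 37.500000, DF = 0.892528, PV = 33.469799
  t = 3.0000: CF_t = 1037.500000, DF = 0.872461, PV = 905.178652
Price P = sum_t PV_t = 1080.404800


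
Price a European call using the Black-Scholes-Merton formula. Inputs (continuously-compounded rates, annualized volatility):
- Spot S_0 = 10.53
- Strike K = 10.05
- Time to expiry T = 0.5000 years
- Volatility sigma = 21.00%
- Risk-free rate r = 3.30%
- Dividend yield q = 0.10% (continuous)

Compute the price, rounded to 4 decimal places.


d1 = (ln(S/K) + (r - q + 0.5*sigma^2) * T) / (sigma * sqrt(T)) = 0.49619159
d2 = d1 - sigma * sqrt(T) = 0.34769916
exp(-rT) = 0.98363538; exp(-qT) = 0.99950012
C = S_0 * exp(-qT) * N(d1) - K * exp(-rT) * N(d2)
N(d1) = 0.69012038; N(d2) = 0.63596694
C = 10.5300 * 0.99950012 * 0.69012038 - 10.0500 * 0.98363538 * 0.63596694 = 0.9765

Answer: Price = 0.9765


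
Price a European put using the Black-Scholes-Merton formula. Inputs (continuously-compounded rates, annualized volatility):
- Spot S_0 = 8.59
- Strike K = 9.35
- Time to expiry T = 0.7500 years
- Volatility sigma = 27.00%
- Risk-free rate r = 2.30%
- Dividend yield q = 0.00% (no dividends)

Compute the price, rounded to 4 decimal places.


d1 = (ln(S/K) + (r - q + 0.5*sigma^2) * T) / (sigma * sqrt(T)) = -0.17187977
d2 = d1 - sigma * sqrt(T) = -0.40570663
exp(-rT) = 0.98289793; exp(-qT) = 1.00000000
P = K * exp(-rT) * N(-d2) - S_0 * exp(-qT) * N(-d1)
N(-d1) = 0.56823398; N(-d2) = 0.65752092
P = 9.3500 * 0.98289793 * 0.65752092 - 8.5900 * 1.00000000 * 0.56823398 = 1.1616

Answer: Price = 1.1616


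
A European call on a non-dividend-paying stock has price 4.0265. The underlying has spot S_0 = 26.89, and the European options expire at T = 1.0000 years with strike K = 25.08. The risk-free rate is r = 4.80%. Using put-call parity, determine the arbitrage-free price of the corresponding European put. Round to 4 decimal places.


Answer: Put price = 1.0411

Derivation:
Put-call parity: C - P = S_0 * exp(-qT) - K * exp(-rT).
S_0 * exp(-qT) = 26.8900 * 1.00000000 = 26.89000000
K * exp(-rT) = 25.0800 * 0.95313379 = 23.90459538
P = C - S*exp(-qT) + K*exp(-rT)
P = 4.0265 - 26.89000000 + 23.90459538 = 1.0411


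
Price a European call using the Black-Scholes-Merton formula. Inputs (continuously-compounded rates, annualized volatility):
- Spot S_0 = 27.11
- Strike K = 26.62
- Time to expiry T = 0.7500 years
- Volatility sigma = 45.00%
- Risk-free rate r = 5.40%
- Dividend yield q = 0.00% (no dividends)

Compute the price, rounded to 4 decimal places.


Answer: Price = 4.8877

Derivation:
d1 = (ln(S/K) + (r - q + 0.5*sigma^2) * T) / (sigma * sqrt(T)) = 0.34558224
d2 = d1 - sigma * sqrt(T) = -0.04412919
exp(-rT) = 0.96030916; exp(-qT) = 1.00000000
C = S_0 * exp(-qT) * N(d1) - K * exp(-rT) * N(d2)
N(d1) = 0.63517165; N(d2) = 0.48240071
C = 27.1100 * 1.00000000 * 0.63517165 - 26.6200 * 0.96030916 * 0.48240071 = 4.8877


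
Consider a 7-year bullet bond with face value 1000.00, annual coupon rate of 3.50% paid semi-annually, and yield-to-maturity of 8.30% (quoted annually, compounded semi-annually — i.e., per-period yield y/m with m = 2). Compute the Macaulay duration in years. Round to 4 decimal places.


Answer: Macaulay duration = 6.1255 years

Derivation:
Coupon per period c = face * coupon_rate / m = 17.500000
Periods per year m = 2; per-period yield y/m = 0.041500
Number of cashflows N = 14
Cashflows (t years, CF_t, discount factor 1/(1+y/m)^(m*t), PV):
  t = 0.5000: CF_t = 17.500000, DF = 0.960154, PV = 16.802688
  t = 1.0000: CF_t = 17.500000, DF = 0.921895, PV = 16.133162
  t = 1.5000: CF_t = 17.500000, DF = 0.885161, PV = 15.490314
  t = 2.0000: CF_t = 17.500000, DF = 0.849890, PV = 14.873081
  t = 2.5000: CF_t = 17.500000, DF = 0.816025, PV = 14.280443
  t = 3.0000: CF_t = 17.500000, DF = 0.783510, PV = 13.711419
  t = 3.5000: CF_t = 17.500000, DF = 0.752290, PV = 13.165069
  t = 4.0000: CF_t = 17.500000, DF = 0.722314, PV = 12.640488
  t = 4.5000: CF_t = 17.500000, DF = 0.693532, PV = 12.136811
  t = 5.0000: CF_t = 17.500000, DF = 0.665897, PV = 11.653203
  t = 5.5000: CF_t = 17.500000, DF = 0.639364, PV = 11.188865
  t = 6.0000: CF_t = 17.500000, DF = 0.613887, PV = 10.743029
  t = 6.5000: CF_t = 17.500000, DF = 0.589426, PV = 10.314958
  t = 7.0000: CF_t = 1017.500000, DF = 0.565940, PV = 575.843644
Price P = sum_t PV_t = 748.977176
Macaulay numerator sum_t t * PV_t:
  t * PV_t at t = 0.5000: 8.401344
  t * PV_t at t = 1.0000: 16.133162
  t * PV_t at t = 1.5000: 23.235471
  t * PV_t at t = 2.0000: 29.746163
  t * PV_t at t = 2.5000: 35.701107
  t * PV_t at t = 3.0000: 41.134257
  t * PV_t at t = 3.5000: 46.077740
  t * PV_t at t = 4.0000: 50.561954
  t * PV_t at t = 4.5000: 54.615648
  t * PV_t at t = 5.0000: 58.266014
  t * PV_t at t = 5.5000: 61.538757
  t * PV_t at t = 6.0000: 64.458175
  t * PV_t at t = 6.5000: 67.047230
  t * PV_t at t = 7.0000: 4030.905511
Macaulay duration D = (sum_t t * PV_t) / P = 4587.822535 / 748.977176 = 6.125450


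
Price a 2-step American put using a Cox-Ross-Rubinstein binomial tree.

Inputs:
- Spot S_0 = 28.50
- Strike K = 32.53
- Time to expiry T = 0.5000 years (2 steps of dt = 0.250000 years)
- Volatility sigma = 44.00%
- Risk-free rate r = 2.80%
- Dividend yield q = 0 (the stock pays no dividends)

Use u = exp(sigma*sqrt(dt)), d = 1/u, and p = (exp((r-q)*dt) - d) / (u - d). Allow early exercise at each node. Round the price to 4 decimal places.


Answer: Price = V(0,0) = 6.1564

Derivation:
dt = T/N = 0.250000
u = exp(sigma*sqrt(dt)) = 1.246077; d = 1/u = 0.802519
p = (exp((r-q)*dt) - d) / (u - d) = 0.461058
Discount per step: exp(-r*dt) = 0.993024
Stock lattice S(k, i) with i counting down-moves:
  k=0: S(0,0) = 28.5000
  k=1: S(1,0) = 35.5132; S(1,1) = 22.8718
  k=2: S(2,0) = 44.2522; S(2,1) = 28.5000; S(2,2) = 18.3550
Terminal payoffs V(N, i) = max(K - S_T, 0):
  V(2,0) = 0.000000; V(2,1) = 4.030000; V(2,2) = 14.174962
Backward induction: V(k, i) = exp(-r*dt) * [p * V(k+1, i) + (1-p) * V(k+1, i+1)]; then take max(V_cont, immediate exercise) for American.
  V(1,0) = exp(-r*dt) * [p*0.000000 + (1-p)*4.030000] = 2.156787; exercise = 0.000000; V(1,0) = max -> 2.156787
  V(1,1) = exp(-r*dt) * [p*4.030000 + (1-p)*14.174962] = 9.431299; exercise = 9.658214; V(1,1) = max -> 9.658214
  V(0,0) = exp(-r*dt) * [p*2.156787 + (1-p)*9.658214] = 6.156378; exercise = 4.030000; V(0,0) = max -> 6.156378


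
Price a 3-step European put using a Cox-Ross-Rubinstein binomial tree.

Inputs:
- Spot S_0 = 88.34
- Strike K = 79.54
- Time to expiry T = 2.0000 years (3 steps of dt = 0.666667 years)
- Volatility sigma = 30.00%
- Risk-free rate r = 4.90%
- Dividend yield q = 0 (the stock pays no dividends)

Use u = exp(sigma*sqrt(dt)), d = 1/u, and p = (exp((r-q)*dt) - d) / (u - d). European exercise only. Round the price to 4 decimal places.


Answer: Price = V(0,0) = 7.5479

Derivation:
dt = T/N = 0.666667
u = exp(sigma*sqrt(dt)) = 1.277556; d = 1/u = 0.782744
p = (exp((r-q)*dt) - d) / (u - d) = 0.506176
Discount per step: exp(-r*dt) = 0.967861
Stock lattice S(k, i) with i counting down-moves:
  k=0: S(0,0) = 88.3400
  k=1: S(1,0) = 112.8593; S(1,1) = 69.1476
  k=2: S(2,0) = 144.1841; S(2,1) = 88.3400; S(2,2) = 54.1249
  k=3: S(3,0) = 184.2033; S(3,1) = 112.8593; S(3,2) = 69.1476; S(3,3) = 42.3660
Terminal payoffs V(N, i) = max(K - S_T, 0):
  V(3,0) = 0.000000; V(3,1) = 0.000000; V(3,2) = 10.392353; V(3,3) = 37.174003
Backward induction: V(k, i) = exp(-r*dt) * [p * V(k+1, i) + (1-p) * V(k+1, i+1)].
  V(2,0) = exp(-r*dt) * [p*0.000000 + (1-p)*0.000000] = 0.000000
  V(2,1) = exp(-r*dt) * [p*0.000000 + (1-p)*10.392353] = 4.967060
  V(2,2) = exp(-r*dt) * [p*10.392353 + (1-p)*37.174003] = 22.858735
  V(1,0) = exp(-r*dt) * [p*0.000000 + (1-p)*4.967060] = 2.374023
  V(1,1) = exp(-r*dt) * [p*4.967060 + (1-p)*22.858735] = 13.358811
  V(0,0) = exp(-r*dt) * [p*2.374023 + (1-p)*13.358811] = 7.547942


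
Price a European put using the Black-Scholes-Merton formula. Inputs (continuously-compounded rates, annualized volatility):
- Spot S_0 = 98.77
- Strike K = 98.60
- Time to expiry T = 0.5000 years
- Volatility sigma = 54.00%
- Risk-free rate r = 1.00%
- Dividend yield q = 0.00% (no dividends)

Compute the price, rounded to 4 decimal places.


Answer: Price = 14.5761

Derivation:
d1 = (ln(S/K) + (r - q + 0.5*sigma^2) * T) / (sigma * sqrt(T)) = 0.20852488
d2 = d1 - sigma * sqrt(T) = -0.17331278
exp(-rT) = 0.99501248; exp(-qT) = 1.00000000
P = K * exp(-rT) * N(-d2) - S_0 * exp(-qT) * N(-d1)
N(-d1) = 0.41740958; N(-d2) = 0.56879721
P = 98.6000 * 0.99501248 * 0.56879721 - 98.7700 * 1.00000000 * 0.41740958 = 14.5761


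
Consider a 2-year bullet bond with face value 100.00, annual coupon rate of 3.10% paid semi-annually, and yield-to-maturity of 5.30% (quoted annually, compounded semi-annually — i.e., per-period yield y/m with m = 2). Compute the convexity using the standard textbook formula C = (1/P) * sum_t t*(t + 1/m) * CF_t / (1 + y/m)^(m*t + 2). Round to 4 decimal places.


Answer: Convexity = 4.5986

Derivation:
Coupon per period c = face * coupon_rate / m = 1.550000
Periods per year m = 2; per-period yield y/m = 0.026500
Number of cashflows N = 4
Cashflows (t years, CF_t, discount factor 1/(1+y/m)^(m*t), PV):
  t = 0.5000: CF_t = 1.550000, DF = 0.974184, PV = 1.509985
  t = 1.0000: CF_t = 1.550000, DF = 0.949035, PV = 1.471004
  t = 1.5000: CF_t = 1.550000, DF = 0.924535, PV = 1.433029
  t = 2.0000: CF_t = 101.550000, DF = 0.900667, PV = 91.462720
Price P = sum_t PV_t = 95.876738
Convexity numerator sum_t t*(t + 1/m) * CF_t / (1+y/m)^(m*t + 2):
  t = 0.5000: term = 0.716514
  t = 1.0000: term = 2.094050
  t = 1.5000: term = 4.079981
  t = 2.0000: term = 434.006476
Convexity = (1/P) * sum = 440.897022 / 95.876738 = 4.598582


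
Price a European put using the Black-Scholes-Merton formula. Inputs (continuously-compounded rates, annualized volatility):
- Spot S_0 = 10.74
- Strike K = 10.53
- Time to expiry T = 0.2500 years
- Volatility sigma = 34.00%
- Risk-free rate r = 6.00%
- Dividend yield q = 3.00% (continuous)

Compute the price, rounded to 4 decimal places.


Answer: Price = 0.5782

Derivation:
d1 = (ln(S/K) + (r - q + 0.5*sigma^2) * T) / (sigma * sqrt(T)) = 0.24527508
d2 = d1 - sigma * sqrt(T) = 0.07527508
exp(-rT) = 0.98511194; exp(-qT) = 0.99252805
P = K * exp(-rT) * N(-d2) - S_0 * exp(-qT) * N(-d1)
N(-d1) = 0.40312172; N(-d2) = 0.46999793
P = 10.5300 * 0.98511194 * 0.46999793 - 10.7400 * 0.99252805 * 0.40312172 = 0.5782


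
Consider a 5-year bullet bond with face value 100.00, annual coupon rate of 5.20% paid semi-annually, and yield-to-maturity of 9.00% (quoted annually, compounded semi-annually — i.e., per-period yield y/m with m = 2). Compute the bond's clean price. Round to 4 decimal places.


Coupon per period c = face * coupon_rate / m = 2.600000
Periods per year m = 2; per-period yield y/m = 0.045000
Number of cashflows N = 10
Cashflows (t years, CF_t, discount factor 1/(1+y/m)^(m*t), PV):
  t = 0.5000: CF_t = 2.600000, DF = 0.956938, PV = 2.488038
  t = 1.0000: CF_t = 2.600000, DF = 0.915730, PV = 2.380898
  t = 1.5000: CF_t = 2.600000, DF = 0.876297, PV = 2.278371
  t = 2.0000: CF_t = 2.600000, DF = 0.838561, PV = 2.180259
  t = 2.5000: CF_t = 2.600000, DF = 0.802451, PV = 2.086373
  t = 3.0000: CF_t = 2.600000, DF = 0.767896, PV = 1.996529
  t = 3.5000: CF_t = 2.600000, DF = 0.734828, PV = 1.910554
  t = 4.0000: CF_t = 2.600000, DF = 0.703185, PV = 1.828281
  t = 4.5000: CF_t = 2.600000, DF = 0.672904, PV = 1.749552
  t = 5.0000: CF_t = 102.600000, DF = 0.643928, PV = 66.066980
Price P = sum_t PV_t = 84.965835

Answer: Price = 84.9658


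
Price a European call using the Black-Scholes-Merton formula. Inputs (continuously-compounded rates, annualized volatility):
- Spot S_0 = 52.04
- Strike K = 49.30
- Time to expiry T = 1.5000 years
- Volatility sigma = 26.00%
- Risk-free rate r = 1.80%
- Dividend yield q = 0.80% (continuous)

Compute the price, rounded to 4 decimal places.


Answer: Price = 8.1499

Derivation:
d1 = (ln(S/K) + (r - q + 0.5*sigma^2) * T) / (sigma * sqrt(T)) = 0.37618062
d2 = d1 - sigma * sqrt(T) = 0.05774695
exp(-rT) = 0.97336124; exp(-qT) = 0.98807171
C = S_0 * exp(-qT) * N(d1) - K * exp(-rT) * N(d2)
N(d1) = 0.64660869; N(d2) = 0.52302490
C = 52.0400 * 0.98807171 * 0.64660869 - 49.3000 * 0.97336124 * 0.52302490 = 8.1499


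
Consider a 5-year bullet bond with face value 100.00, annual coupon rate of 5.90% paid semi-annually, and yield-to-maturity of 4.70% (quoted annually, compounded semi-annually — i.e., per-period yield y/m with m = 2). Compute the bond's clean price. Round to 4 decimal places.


Answer: Price = 105.2922

Derivation:
Coupon per period c = face * coupon_rate / m = 2.950000
Periods per year m = 2; per-period yield y/m = 0.023500
Number of cashflows N = 10
Cashflows (t years, CF_t, discount factor 1/(1+y/m)^(m*t), PV):
  t = 0.5000: CF_t = 2.950000, DF = 0.977040, PV = 2.882267
  t = 1.0000: CF_t = 2.950000, DF = 0.954606, PV = 2.816089
  t = 1.5000: CF_t = 2.950000, DF = 0.932688, PV = 2.751430
  t = 2.0000: CF_t = 2.950000, DF = 0.911273, PV = 2.688256
  t = 2.5000: CF_t = 2.950000, DF = 0.890350, PV = 2.626533
  t = 3.0000: CF_t = 2.950000, DF = 0.869907, PV = 2.566226
  t = 3.5000: CF_t = 2.950000, DF = 0.849934, PV = 2.507305
  t = 4.0000: CF_t = 2.950000, DF = 0.830419, PV = 2.449736
  t = 4.5000: CF_t = 2.950000, DF = 0.811352, PV = 2.393489
  t = 5.0000: CF_t = 102.950000, DF = 0.792723, PV = 81.610846
Price P = sum_t PV_t = 105.292175


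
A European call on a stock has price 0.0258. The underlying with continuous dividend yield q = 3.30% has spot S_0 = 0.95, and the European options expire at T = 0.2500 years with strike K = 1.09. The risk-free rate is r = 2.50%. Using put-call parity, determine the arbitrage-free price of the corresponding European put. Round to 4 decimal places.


Answer: Put price = 0.1668

Derivation:
Put-call parity: C - P = S_0 * exp(-qT) - K * exp(-rT).
S_0 * exp(-qT) = 0.9500 * 0.99178394 = 0.94219474
K * exp(-rT) = 1.0900 * 0.99376949 = 1.08320874
P = C - S*exp(-qT) + K*exp(-rT)
P = 0.0258 - 0.94219474 + 1.08320874 = 0.1668


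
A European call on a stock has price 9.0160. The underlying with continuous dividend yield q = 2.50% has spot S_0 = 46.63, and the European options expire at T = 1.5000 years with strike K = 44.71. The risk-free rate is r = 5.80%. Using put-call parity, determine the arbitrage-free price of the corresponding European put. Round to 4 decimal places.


Answer: Put price = 5.0869

Derivation:
Put-call parity: C - P = S_0 * exp(-qT) - K * exp(-rT).
S_0 * exp(-qT) = 46.6300 * 0.96319442 = 44.91375570
K * exp(-rT) = 44.7100 * 0.91667710 = 40.98463295
P = C - S*exp(-qT) + K*exp(-rT)
P = 9.0160 - 44.91375570 + 40.98463295 = 5.0869


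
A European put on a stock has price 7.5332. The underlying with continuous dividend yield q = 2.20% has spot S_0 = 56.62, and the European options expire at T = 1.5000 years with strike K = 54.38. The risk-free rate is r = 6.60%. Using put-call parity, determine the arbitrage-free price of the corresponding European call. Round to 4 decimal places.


Answer: Call price = 13.0609

Derivation:
Put-call parity: C - P = S_0 * exp(-qT) - K * exp(-rT).
S_0 * exp(-qT) = 56.6200 * 0.96753856 = 54.78203324
K * exp(-rT) = 54.3800 * 0.90574271 = 49.25428846
C = P + S*exp(-qT) - K*exp(-rT)
C = 7.5332 + 54.78203324 - 49.25428846 = 13.0609


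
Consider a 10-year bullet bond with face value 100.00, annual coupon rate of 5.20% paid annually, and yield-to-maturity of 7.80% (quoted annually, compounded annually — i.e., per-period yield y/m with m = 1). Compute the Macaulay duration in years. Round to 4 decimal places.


Answer: Macaulay duration = 7.8147 years

Derivation:
Coupon per period c = face * coupon_rate / m = 5.200000
Periods per year m = 1; per-period yield y/m = 0.078000
Number of cashflows N = 10
Cashflows (t years, CF_t, discount factor 1/(1+y/m)^(m*t), PV):
  t = 1.0000: CF_t = 5.200000, DF = 0.927644, PV = 4.823748
  t = 2.0000: CF_t = 5.200000, DF = 0.860523, PV = 4.474720
  t = 3.0000: CF_t = 5.200000, DF = 0.798259, PV = 4.150946
  t = 4.0000: CF_t = 5.200000, DF = 0.740500, PV = 3.850599
  t = 5.0000: CF_t = 5.200000, DF = 0.686920, PV = 3.571984
  t = 6.0000: CF_t = 5.200000, DF = 0.637217, PV = 3.313529
  t = 7.0000: CF_t = 5.200000, DF = 0.591111, PV = 3.073775
  t = 8.0000: CF_t = 5.200000, DF = 0.548340, PV = 2.851368
  t = 9.0000: CF_t = 5.200000, DF = 0.508664, PV = 2.645054
  t = 10.0000: CF_t = 105.200000, DF = 0.471859, PV = 49.639584
Price P = sum_t PV_t = 82.395305
Macaulay numerator sum_t t * PV_t:
  t * PV_t at t = 1.0000: 4.823748
  t * PV_t at t = 2.0000: 8.949439
  t * PV_t at t = 3.0000: 12.452837
  t * PV_t at t = 4.0000: 15.402396
  t * PV_t at t = 5.0000: 17.859921
  t * PV_t at t = 6.0000: 19.881174
  t * PV_t at t = 7.0000: 21.516422
  t * PV_t at t = 8.0000: 22.810943
  t * PV_t at t = 9.0000: 23.805483
  t * PV_t at t = 10.0000: 496.395838
Macaulay duration D = (sum_t t * PV_t) / P = 643.898203 / 82.395305 = 7.814744


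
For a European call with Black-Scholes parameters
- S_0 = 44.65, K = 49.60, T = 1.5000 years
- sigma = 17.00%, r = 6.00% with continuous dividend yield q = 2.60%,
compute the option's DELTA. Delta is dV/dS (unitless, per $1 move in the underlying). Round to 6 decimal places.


d1 = -0.1559101490; d2 = -0.3641167771
phi(d1) = 0.3941228877; exp(-qT) = 0.9617507091; exp(-rT) = 0.9139311853
N(d1) = 0.4380519227
Delta = exp(-qT) * N(d1) = 0.9617507091 * 0.4380519227 = 0.421297

Answer: Delta = 0.421297


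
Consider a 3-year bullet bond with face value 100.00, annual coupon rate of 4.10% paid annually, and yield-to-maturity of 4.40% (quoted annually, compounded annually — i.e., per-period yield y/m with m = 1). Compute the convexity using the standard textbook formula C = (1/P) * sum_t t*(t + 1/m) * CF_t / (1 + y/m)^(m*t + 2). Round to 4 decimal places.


Coupon per period c = face * coupon_rate / m = 4.100000
Periods per year m = 1; per-period yield y/m = 0.044000
Number of cashflows N = 3
Cashflows (t years, CF_t, discount factor 1/(1+y/m)^(m*t), PV):
  t = 1.0000: CF_t = 4.100000, DF = 0.957854, PV = 3.927203
  t = 2.0000: CF_t = 4.100000, DF = 0.917485, PV = 3.761689
  t = 3.0000: CF_t = 104.100000, DF = 0.878817, PV = 91.484861
Price P = sum_t PV_t = 99.173753
Convexity numerator sum_t t*(t + 1/m) * CF_t / (1+y/m)^(m*t + 2):
  t = 1.0000: term = 7.206300
  t = 2.0000: term = 20.707759
  t = 3.0000: term = 1007.231924
Convexity = (1/P) * sum = 1035.145984 / 99.173753 = 10.437701

Answer: Convexity = 10.4377


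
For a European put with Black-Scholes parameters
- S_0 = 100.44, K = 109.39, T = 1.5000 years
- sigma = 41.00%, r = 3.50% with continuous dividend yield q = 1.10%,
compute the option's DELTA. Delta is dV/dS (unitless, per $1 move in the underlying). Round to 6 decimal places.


d1 = 0.1527765794; d2 = -0.3493688179
phi(d1) = 0.3943135497; exp(-qT) = 0.9836353794; exp(-rT) = 0.9488543211
N(-d1) = 0.4392872339
Delta = -exp(-qT) * N(-d1) = -0.9836353794 * 0.4392872339 = -0.432098

Answer: Delta = -0.432098


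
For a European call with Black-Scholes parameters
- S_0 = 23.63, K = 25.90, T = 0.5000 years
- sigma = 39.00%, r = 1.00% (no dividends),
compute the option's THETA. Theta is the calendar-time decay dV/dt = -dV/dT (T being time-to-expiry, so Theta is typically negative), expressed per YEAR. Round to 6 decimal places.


Answer: Theta = -2.643361

Derivation:
d1 = -0.1765985679; d2 = -0.4523702125
phi(d1) = 0.3927696150; exp(-qT) = 1.0000000000; exp(-rT) = 0.9950124792
Theta = -S*exp(-qT)*phi(d1)*sigma/(2*sqrt(T)) - r*K*exp(-rT)*N(d2) + q*S*exp(-qT)*N(d1)
N(d1) = 0.4299118595; N(d2) = 0.3255011511; sqrt(T) = 0.7071067812
Term 1 = -23.6300 * 1.0000000000 * 0.3927696150 * 0.3900 / (2 * 0.7071067812) = -2.5594768974
Term 2 = -0.0100 * 25.9000 * 0.9950124792 * 0.3255011511 = -0.0838843262
Term 3 = 0 (no dividend yield, q = 0)
Theta = -2.5594768974 + (-0.0838843262) + (0.0000000000) = -2.643361


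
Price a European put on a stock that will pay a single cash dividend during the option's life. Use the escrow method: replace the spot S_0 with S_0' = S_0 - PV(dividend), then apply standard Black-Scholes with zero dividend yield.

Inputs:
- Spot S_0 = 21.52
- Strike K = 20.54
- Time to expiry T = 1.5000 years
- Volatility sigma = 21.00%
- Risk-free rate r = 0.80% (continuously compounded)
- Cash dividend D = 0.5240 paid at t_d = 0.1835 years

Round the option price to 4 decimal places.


PV(D) = D * exp(-r * t_d) = 0.5240 * 0.99853308 = 0.52323133
S_0' = S_0 - PV(D) = 21.5200 - 0.52323133 = 20.99676867
d1 = (ln(S_0'/K) + (r + sigma^2/2)*T) / (sigma*sqrt(T)) = 0.26077092
d2 = d1 - sigma*sqrt(T) = 0.00357450
exp(-rT) = 0.98807171
N(-d1) = 0.39713458; N(-d2) = 0.49857398
P = K * exp(-rT) * N(-d2) - S_0' * N(-d1) = 20.5400 * 0.98807171 * 0.49857398 - 20.99676867 * 0.39713458 = 1.7800

Answer: Price = 1.7800


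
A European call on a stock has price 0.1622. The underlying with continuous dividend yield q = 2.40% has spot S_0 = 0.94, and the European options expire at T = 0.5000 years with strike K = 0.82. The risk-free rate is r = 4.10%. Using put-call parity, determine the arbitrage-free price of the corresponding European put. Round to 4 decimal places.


Answer: Put price = 0.0368

Derivation:
Put-call parity: C - P = S_0 * exp(-qT) - K * exp(-rT).
S_0 * exp(-qT) = 0.9400 * 0.98807171 = 0.92878741
K * exp(-rT) = 0.8200 * 0.97970870 = 0.80336113
P = C - S*exp(-qT) + K*exp(-rT)
P = 0.1622 - 0.92878741 + 0.80336113 = 0.0368


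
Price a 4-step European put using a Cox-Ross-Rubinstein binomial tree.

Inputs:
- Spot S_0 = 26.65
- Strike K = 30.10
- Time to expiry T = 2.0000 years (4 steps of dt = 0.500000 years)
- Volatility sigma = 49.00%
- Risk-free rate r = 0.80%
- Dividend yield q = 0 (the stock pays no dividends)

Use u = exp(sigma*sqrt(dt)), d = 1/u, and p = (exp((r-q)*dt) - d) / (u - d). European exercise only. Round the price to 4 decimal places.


dt = T/N = 0.500000
u = exp(sigma*sqrt(dt)) = 1.414084; d = 1/u = 0.707171
p = (exp((r-q)*dt) - d) / (u - d) = 0.419905
Discount per step: exp(-r*dt) = 0.996008
Stock lattice S(k, i) with i counting down-moves:
  k=0: S(0,0) = 26.6500
  k=1: S(1,0) = 37.6854; S(1,1) = 18.8461
  k=2: S(2,0) = 53.2903; S(2,1) = 26.6500; S(2,2) = 13.3274
  k=3: S(3,0) = 75.3569; S(3,1) = 37.6854; S(3,2) = 18.8461; S(3,3) = 9.4248
  k=4: S(4,0) = 106.5611; S(4,1) = 53.2903; S(4,2) = 26.6500; S(4,3) = 13.3274; S(4,4) = 6.6649
Terminal payoffs V(N, i) = max(K - S_T, 0):
  V(4,0) = 0.000000; V(4,1) = 0.000000; V(4,2) = 3.450000; V(4,3) = 16.772567; V(4,4) = 23.435067
Backward induction: V(k, i) = exp(-r*dt) * [p * V(k+1, i) + (1-p) * V(k+1, i+1)].
  V(3,0) = exp(-r*dt) * [p*0.000000 + (1-p)*0.000000] = 0.000000
  V(3,1) = exp(-r*dt) * [p*0.000000 + (1-p)*3.450000] = 1.993337
  V(3,2) = exp(-r*dt) * [p*3.450000 + (1-p)*16.772567] = 11.133725
  V(3,3) = exp(-r*dt) * [p*16.772567 + (1-p)*23.435067] = 20.555062
  V(2,0) = exp(-r*dt) * [p*0.000000 + (1-p)*1.993337] = 1.151708
  V(2,1) = exp(-r*dt) * [p*1.993337 + (1-p)*11.133725] = 7.266502
  V(2,2) = exp(-r*dt) * [p*11.133725 + (1-p)*20.555062] = 16.532728
  V(1,0) = exp(-r*dt) * [p*1.151708 + (1-p)*7.266502] = 4.680109
  V(1,1) = exp(-r*dt) * [p*7.266502 + (1-p)*16.532728] = 12.591323
  V(0,0) = exp(-r*dt) * [p*4.680109 + (1-p)*12.591323] = 9.232358

Answer: Price = V(0,0) = 9.2324


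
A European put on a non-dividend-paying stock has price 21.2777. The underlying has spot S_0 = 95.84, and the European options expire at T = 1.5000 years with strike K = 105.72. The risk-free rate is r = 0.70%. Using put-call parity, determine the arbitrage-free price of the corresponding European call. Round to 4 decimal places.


Answer: Call price = 12.5020

Derivation:
Put-call parity: C - P = S_0 * exp(-qT) - K * exp(-rT).
S_0 * exp(-qT) = 95.8400 * 1.00000000 = 95.84000000
K * exp(-rT) = 105.7200 * 0.98955493 = 104.61574747
C = P + S*exp(-qT) - K*exp(-rT)
C = 21.2777 + 95.84000000 - 104.61574747 = 12.5020


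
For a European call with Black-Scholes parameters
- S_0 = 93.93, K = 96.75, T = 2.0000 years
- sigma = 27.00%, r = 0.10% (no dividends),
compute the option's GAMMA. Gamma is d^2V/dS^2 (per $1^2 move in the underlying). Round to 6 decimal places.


Answer: Gamma = 0.011045

Derivation:
d1 = 0.1186878525; d2 = -0.2631498093
phi(d1) = 0.3961422416; exp(-qT) = 1.0000000000; exp(-rT) = 0.9980019987
Gamma = exp(-qT) * phi(d1) / (S * sigma * sqrt(T)) = 1.0000000000 * 0.3961422416 / (93.9300 * 0.2700 * 1.4142135624) = 0.011045


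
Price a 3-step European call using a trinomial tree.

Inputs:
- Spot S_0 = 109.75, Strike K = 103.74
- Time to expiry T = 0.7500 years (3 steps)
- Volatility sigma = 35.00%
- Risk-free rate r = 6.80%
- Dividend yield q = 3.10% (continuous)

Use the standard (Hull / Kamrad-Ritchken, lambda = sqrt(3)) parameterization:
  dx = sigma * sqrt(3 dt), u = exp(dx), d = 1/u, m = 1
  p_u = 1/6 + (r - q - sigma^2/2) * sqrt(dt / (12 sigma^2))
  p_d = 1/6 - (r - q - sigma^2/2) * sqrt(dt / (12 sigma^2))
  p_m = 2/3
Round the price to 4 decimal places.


Answer: Price = V(0,0) = 16.9496

Derivation:
dt = T/N = 0.250000; dx = sigma*sqrt(3*dt) = 0.303109
u = exp(dx) = 1.354062; d = 1/u = 0.738519
p_u = 0.156666, p_m = 0.666667, p_d = 0.176667
Discount per step: exp(-r*dt) = 0.983144
Stock lattice S(k, j) with j the centered position index:
  k=0: S(0,+0) = 109.7500
  k=1: S(1,-1) = 81.0524; S(1,+0) = 109.7500; S(1,+1) = 148.6083
  k=2: S(2,-2) = 59.8587; S(2,-1) = 81.0524; S(2,+0) = 109.7500; S(2,+1) = 148.6083; S(2,+2) = 201.2248
  k=3: S(3,-3) = 44.2068; S(3,-2) = 59.8587; S(3,-1) = 81.0524; S(3,+0) = 109.7500; S(3,+1) = 148.6083; S(3,+2) = 201.2248; S(3,+3) = 272.4709
Terminal payoffs V(N, j) = max(S_T - K, 0):
  V(3,-3) = 0.000000; V(3,-2) = 0.000000; V(3,-1) = 0.000000; V(3,+0) = 6.010000; V(3,+1) = 44.868294; V(3,+2) = 97.484829; V(3,+3) = 168.730875
Backward induction: V(k, j) = exp(-r*dt) * [p_u * V(k+1, j+1) + p_m * V(k+1, j) + p_d * V(k+1, j-1)]
  V(2,-2) = exp(-r*dt) * [p_u*0.000000 + p_m*0.000000 + p_d*0.000000] = 0.000000
  V(2,-1) = exp(-r*dt) * [p_u*6.010000 + p_m*0.000000 + p_d*0.000000] = 0.925692
  V(2,+0) = exp(-r*dt) * [p_u*44.868294 + p_m*6.010000 + p_d*0.000000] = 10.849982
  V(2,+1) = exp(-r*dt) * [p_u*97.484829 + p_m*44.868294 + p_d*6.010000] = 45.466991
  V(2,+2) = exp(-r*dt) * [p_u*168.730875 + p_m*97.484829 + p_d*44.868294] = 97.676363
  V(1,-1) = exp(-r*dt) * [p_u*10.849982 + p_m*0.925692 + p_d*0.000000] = 2.277898
  V(1,+0) = exp(-r*dt) * [p_u*45.466991 + p_m*10.849982 + p_d*0.925692] = 14.275245
  V(1,+1) = exp(-r*dt) * [p_u*97.676363 + p_m*45.466991 + p_d*10.849982] = 46.729548
  V(0,+0) = exp(-r*dt) * [p_u*46.729548 + p_m*14.275245 + p_d*2.277898] = 16.949591


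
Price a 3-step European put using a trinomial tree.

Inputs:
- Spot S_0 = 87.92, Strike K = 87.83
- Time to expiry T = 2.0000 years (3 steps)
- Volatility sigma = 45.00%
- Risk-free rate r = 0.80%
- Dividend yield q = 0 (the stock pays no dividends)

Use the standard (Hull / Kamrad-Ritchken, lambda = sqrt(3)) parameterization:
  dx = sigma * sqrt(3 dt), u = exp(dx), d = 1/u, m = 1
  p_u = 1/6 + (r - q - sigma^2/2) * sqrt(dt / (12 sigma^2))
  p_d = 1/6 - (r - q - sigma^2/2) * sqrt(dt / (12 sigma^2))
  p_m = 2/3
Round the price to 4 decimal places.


Answer: Price = V(0,0) = 18.8621

Derivation:
dt = T/N = 0.666667; dx = sigma*sqrt(3*dt) = 0.636396
u = exp(dx) = 1.889658; d = 1/u = 0.529196
p_u = 0.117824, p_m = 0.666667, p_d = 0.215509
Discount per step: exp(-r*dt) = 0.994681
Stock lattice S(k, j) with j the centered position index:
  k=0: S(0,+0) = 87.9200
  k=1: S(1,-1) = 46.5269; S(1,+0) = 87.9200; S(1,+1) = 166.1388
  k=2: S(2,-2) = 24.6219; S(2,-1) = 46.5269; S(2,+0) = 87.9200; S(2,+1) = 166.1388; S(2,+2) = 313.9455
  k=3: S(3,-3) = 13.0298; S(3,-2) = 24.6219; S(3,-1) = 46.5269; S(3,+0) = 87.9200; S(3,+1) = 166.1388; S(3,+2) = 313.9455; S(3,+3) = 593.2498
Terminal payoffs V(N, j) = max(K - S_T, 0):
  V(3,-3) = 74.800201; V(3,-2) = 63.208129; V(3,-1) = 41.303074; V(3,+0) = 0.000000; V(3,+1) = 0.000000; V(3,+2) = 0.000000; V(3,+3) = 0.000000
Backward induction: V(k, j) = exp(-r*dt) * [p_u * V(k+1, j+1) + p_m * V(k+1, j) + p_d * V(k+1, j-1)]
  V(2,-2) = exp(-r*dt) * [p_u*41.303074 + p_m*63.208129 + p_d*74.800201] = 62.789618
  V(2,-1) = exp(-r*dt) * [p_u*0.000000 + p_m*41.303074 + p_d*63.208129] = 40.938408
  V(2,+0) = exp(-r*dt) * [p_u*0.000000 + p_m*0.000000 + p_d*41.303074] = 8.853854
  V(2,+1) = exp(-r*dt) * [p_u*0.000000 + p_m*0.000000 + p_d*0.000000] = 0.000000
  V(2,+2) = exp(-r*dt) * [p_u*0.000000 + p_m*0.000000 + p_d*0.000000] = 0.000000
  V(1,-1) = exp(-r*dt) * [p_u*8.853854 + p_m*40.938408 + p_d*62.789618] = 41.644524
  V(1,+0) = exp(-r*dt) * [p_u*0.000000 + p_m*8.853854 + p_d*40.938408] = 14.646857
  V(1,+1) = exp(-r*dt) * [p_u*0.000000 + p_m*0.000000 + p_d*8.853854] = 1.897940
  V(0,+0) = exp(-r*dt) * [p_u*1.897940 + p_m*14.646857 + p_d*41.644524] = 18.862114
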